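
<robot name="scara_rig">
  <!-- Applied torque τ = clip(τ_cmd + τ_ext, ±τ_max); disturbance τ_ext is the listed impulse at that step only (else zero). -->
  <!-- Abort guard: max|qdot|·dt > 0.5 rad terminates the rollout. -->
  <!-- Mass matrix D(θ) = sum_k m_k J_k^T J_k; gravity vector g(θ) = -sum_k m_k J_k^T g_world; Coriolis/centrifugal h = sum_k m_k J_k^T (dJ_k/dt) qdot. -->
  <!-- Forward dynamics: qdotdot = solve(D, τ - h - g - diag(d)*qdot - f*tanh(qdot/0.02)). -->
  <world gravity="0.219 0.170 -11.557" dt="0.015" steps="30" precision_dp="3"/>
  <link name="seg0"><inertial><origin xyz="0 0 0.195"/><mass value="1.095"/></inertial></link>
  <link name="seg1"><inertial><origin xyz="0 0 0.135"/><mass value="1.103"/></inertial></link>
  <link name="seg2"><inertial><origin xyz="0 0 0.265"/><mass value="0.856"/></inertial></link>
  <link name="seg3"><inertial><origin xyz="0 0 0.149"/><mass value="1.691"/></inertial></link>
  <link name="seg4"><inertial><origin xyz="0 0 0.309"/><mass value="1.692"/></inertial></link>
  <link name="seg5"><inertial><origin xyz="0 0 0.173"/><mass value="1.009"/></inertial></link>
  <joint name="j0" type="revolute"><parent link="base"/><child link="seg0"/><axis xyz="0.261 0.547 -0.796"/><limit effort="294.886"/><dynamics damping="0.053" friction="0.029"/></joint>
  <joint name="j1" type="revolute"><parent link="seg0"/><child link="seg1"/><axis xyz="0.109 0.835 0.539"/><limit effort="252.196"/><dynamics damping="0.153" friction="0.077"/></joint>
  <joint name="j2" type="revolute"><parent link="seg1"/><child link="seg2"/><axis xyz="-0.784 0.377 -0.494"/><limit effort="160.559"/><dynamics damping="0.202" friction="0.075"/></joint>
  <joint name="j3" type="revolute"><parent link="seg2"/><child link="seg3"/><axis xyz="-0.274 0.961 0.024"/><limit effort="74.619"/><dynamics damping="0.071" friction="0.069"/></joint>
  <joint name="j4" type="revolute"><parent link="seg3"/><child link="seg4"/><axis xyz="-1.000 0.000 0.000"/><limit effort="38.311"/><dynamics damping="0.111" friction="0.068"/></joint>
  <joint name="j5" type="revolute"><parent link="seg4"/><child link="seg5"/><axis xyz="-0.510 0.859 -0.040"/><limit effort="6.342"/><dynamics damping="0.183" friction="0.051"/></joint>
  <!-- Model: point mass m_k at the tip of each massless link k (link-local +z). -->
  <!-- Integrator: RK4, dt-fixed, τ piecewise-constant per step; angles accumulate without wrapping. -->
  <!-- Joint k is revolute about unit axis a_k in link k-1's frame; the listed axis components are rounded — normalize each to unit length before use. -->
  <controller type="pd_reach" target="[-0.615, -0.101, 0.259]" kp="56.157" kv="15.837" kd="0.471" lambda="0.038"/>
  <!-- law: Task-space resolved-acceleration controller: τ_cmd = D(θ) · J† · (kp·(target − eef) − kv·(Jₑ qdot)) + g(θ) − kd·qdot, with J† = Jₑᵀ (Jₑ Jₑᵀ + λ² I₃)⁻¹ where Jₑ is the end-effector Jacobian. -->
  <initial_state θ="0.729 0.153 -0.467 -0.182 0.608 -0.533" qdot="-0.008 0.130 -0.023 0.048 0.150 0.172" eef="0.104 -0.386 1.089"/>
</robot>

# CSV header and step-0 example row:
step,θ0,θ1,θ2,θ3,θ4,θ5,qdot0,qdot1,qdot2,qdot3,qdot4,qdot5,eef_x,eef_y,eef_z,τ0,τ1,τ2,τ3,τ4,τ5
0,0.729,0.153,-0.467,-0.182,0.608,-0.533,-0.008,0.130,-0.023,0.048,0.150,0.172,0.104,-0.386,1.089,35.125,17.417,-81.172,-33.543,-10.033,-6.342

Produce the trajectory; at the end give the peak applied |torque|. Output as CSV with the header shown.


step,θ0,θ1,θ2,θ3,θ4,θ5,qdot0,qdot1,qdot2,qdot3,qdot4,qdot5,eef_x,eef_y,eef_z,τ0,τ1,τ2,τ3,τ4,τ5
1,0.735,0.164,-0.475,-0.202,0.638,-0.532,0.879,1.357,-0.932,-2.822,3.696,0.022,0.102,-0.384,1.084,24.485,7.750,-66.904,-27.562,-10.499,-6.342
2,0.756,0.188,-0.493,-0.258,0.709,-0.542,1.989,1.826,-1.391,-4.759,5.638,-1.294,0.094,-0.380,1.072,10.278,-6.382,-51.043,-22.611,-9.321,-4.692
3,0.792,0.217,-0.516,-0.340,0.799,-0.567,2.749,2.032,-1.610,-6.257,6.273,-2.042,0.080,-0.375,1.053,-2.403,-19.799,-37.051,-18.563,-8.272,-3.053
4,0.835,0.248,-0.542,-0.440,0.892,-0.600,3.037,2.107,-1.873,-7.178,6.131,-2.310,0.063,-0.369,1.028,-11.585,-30.266,-25.539,-15.172,-7.694,-1.947
5,0.881,0.279,-0.573,-0.550,0.980,-0.636,2.990,2.042,-2.285,-7.415,5.661,-2.550,0.043,-0.364,0.999,-17.244,-37.279,-15.711,-12.109,-7.294,-1.019
6,0.924,0.308,-0.611,-0.659,1.060,-0.676,2.774,1.864,-2.792,-7.150,5.093,-2.767,0.022,-0.359,0.967,-19.914,-41.140,-7.585,-9.423,-6.912,-0.232
7,0.964,0.334,-0.656,-0.762,1.132,-0.719,2.519,1.605,-3.307,-6.598,4.503,-2.911,-0.000,-0.354,0.935,-20.396,-42.530,-1.092,-7.176,-6.424,0.407
8,1.000,0.356,-0.709,-0.856,1.194,-0.763,2.304,1.300,-3.772,-5.898,3.909,-2.960,-0.024,-0.350,0.902,-19.455,-42.178,3.998,-5.396,-5.757,0.900
9,1.034,0.373,-0.768,-0.940,1.248,-0.808,2.165,0.979,-4.158,-5.124,3.317,-2.906,-0.047,-0.346,0.871,-17.689,-40.693,7.968,-4.068,-4.893,1.256
10,1.067,0.385,-0.832,-1.011,1.293,-0.850,2.109,0.673,-4.452,-4.316,2.738,-2.754,-0.072,-0.342,0.840,-15.520,-38.534,11.094,-3.138,-3.851,1.491
11,1.099,0.393,-0.900,-1.070,1.329,-0.890,2.131,0.406,-4.654,-3.502,2.181,-2.515,-0.097,-0.339,0.811,-13.232,-36.035,13.621,-2.532,-2.673,1.625
12,1.132,0.398,-0.971,-1.117,1.358,-0.926,2.215,0.200,-4.769,-2.708,1.653,-2.213,-0.122,-0.335,0.783,-11.012,-33.445,15.743,-2.173,-1.404,1.684
13,1.166,0.400,-1.042,-1.152,1.378,-0.956,2.344,0.067,-4.803,-1.958,1.162,-1.874,-0.148,-0.331,0.757,-8.972,-30.952,17.600,-1.987,-0.094,1.691
14,1.203,0.401,-1.114,-1.176,1.392,-0.982,2.499,0.016,-4.763,-1.274,0.708,-1.528,-0.174,-0.326,0.732,-7.169,-28.697,19.278,-1.921,1.209,1.672
15,1.242,0.401,-1.184,-1.191,1.399,-1.003,2.662,0.047,-4.656,-0.672,0.292,-1.201,-0.200,-0.321,0.708,-5.619,-26.782,20.815,-1.933,2.459,1.644
16,1.283,0.403,-1.253,-1.198,1.401,-1.018,2.812,0.154,-4.495,-0.157,-0.078,-0.914,-0.226,-0.315,0.685,-4.309,-25.271,22.215,-2.004,3.607,1.618
17,1.326,0.406,-1.319,-1.197,1.397,-1.030,2.935,0.331,-4.286,0.245,-0.396,-0.668,-0.252,-0.309,0.663,-3.208,-24.164,23.410,-2.101,4.587,1.595
18,1.371,0.413,-1.381,-1.191,1.388,-1.039,3.026,0.565,-4.032,0.551,-0.678,-0.482,-0.276,-0.302,0.641,-2.268,-23.445,24.426,-2.237,5.423,1.583
19,1.417,0.424,-1.439,-1.181,1.376,-1.045,3.077,0.834,-3.748,0.783,-0.912,-0.356,-0.300,-0.294,0.620,-1.440,-23.073,25.225,-2.429,6.099,1.579
20,1.464,0.438,-1.493,-1.168,1.361,-1.050,3.088,1.120,-3.446,0.955,-1.094,-0.280,-0.323,-0.286,0.599,-0.680,-22.971,25.759,-2.686,6.604,1.575
21,1.510,0.457,-1.543,-1.153,1.344,-1.054,3.061,1.404,-3.137,1.081,-1.221,-0.242,-0.344,-0.278,0.580,0.041,-23.057,26.003,-3.014,6.939,1.565
22,1.555,0.480,-1.587,-1.136,1.325,-1.057,3.003,1.671,-2.832,1.175,-1.293,-0.230,-0.364,-0.270,0.561,0.740,-23.253,25.947,-3.411,7.115,1.545
23,1.600,0.507,-1.627,-1.118,1.305,-1.061,2.920,1.910,-2.539,1.247,-1.313,-0.234,-0.383,-0.262,0.542,1.425,-23.494,25.603,-3.871,7.147,1.512
24,1.643,0.538,-1.663,-1.099,1.286,-1.065,2.821,2.112,-2.264,1.302,-1.286,-0.246,-0.401,-0.254,0.525,2.095,-23.732,24.997,-4.380,7.058,1.465
25,1.685,0.571,-1.695,-1.079,1.267,-1.068,2.712,2.276,-2.010,1.343,-1.222,-0.257,-0.417,-0.246,0.508,2.745,-23.936,24.166,-4.922,6.868,1.405
26,1.724,0.606,-1.724,-1.059,1.249,-1.072,2.600,2.401,-1.778,1.371,-1.128,-0.265,-0.433,-0.239,0.492,3.369,-24.090,23.153,-5.478,6.600,1.335
27,1.763,0.643,-1.749,-1.038,1.233,-1.076,2.487,2.492,-1.567,1.384,-1.014,-0.266,-0.447,-0.231,0.477,3.964,-24.188,22.001,-6.033,6.274,1.257
28,1.799,0.680,-1.771,-1.017,1.219,-1.080,2.377,2.550,-1.376,1.384,-0.886,-0.261,-0.461,-0.224,0.463,4.525,-24.231,20.751,-6.569,5.907,1.173
29,1.834,0.719,-1.790,-0.997,1.206,-1.084,2.272,2.581,-1.203,1.369,-0.753,-0.249,-0.473,-0.218,0.450,5.052,-24.224,19.439,-7.078,5.514,1.087
30,1.867,0.758,-1.807,-0.977,1.196,-1.088,2.171,2.588,-1.047,1.342,-0.619,-0.232,-0.485,-0.211,0.437,,,,,,
# max |τ| (N·m): 81.172


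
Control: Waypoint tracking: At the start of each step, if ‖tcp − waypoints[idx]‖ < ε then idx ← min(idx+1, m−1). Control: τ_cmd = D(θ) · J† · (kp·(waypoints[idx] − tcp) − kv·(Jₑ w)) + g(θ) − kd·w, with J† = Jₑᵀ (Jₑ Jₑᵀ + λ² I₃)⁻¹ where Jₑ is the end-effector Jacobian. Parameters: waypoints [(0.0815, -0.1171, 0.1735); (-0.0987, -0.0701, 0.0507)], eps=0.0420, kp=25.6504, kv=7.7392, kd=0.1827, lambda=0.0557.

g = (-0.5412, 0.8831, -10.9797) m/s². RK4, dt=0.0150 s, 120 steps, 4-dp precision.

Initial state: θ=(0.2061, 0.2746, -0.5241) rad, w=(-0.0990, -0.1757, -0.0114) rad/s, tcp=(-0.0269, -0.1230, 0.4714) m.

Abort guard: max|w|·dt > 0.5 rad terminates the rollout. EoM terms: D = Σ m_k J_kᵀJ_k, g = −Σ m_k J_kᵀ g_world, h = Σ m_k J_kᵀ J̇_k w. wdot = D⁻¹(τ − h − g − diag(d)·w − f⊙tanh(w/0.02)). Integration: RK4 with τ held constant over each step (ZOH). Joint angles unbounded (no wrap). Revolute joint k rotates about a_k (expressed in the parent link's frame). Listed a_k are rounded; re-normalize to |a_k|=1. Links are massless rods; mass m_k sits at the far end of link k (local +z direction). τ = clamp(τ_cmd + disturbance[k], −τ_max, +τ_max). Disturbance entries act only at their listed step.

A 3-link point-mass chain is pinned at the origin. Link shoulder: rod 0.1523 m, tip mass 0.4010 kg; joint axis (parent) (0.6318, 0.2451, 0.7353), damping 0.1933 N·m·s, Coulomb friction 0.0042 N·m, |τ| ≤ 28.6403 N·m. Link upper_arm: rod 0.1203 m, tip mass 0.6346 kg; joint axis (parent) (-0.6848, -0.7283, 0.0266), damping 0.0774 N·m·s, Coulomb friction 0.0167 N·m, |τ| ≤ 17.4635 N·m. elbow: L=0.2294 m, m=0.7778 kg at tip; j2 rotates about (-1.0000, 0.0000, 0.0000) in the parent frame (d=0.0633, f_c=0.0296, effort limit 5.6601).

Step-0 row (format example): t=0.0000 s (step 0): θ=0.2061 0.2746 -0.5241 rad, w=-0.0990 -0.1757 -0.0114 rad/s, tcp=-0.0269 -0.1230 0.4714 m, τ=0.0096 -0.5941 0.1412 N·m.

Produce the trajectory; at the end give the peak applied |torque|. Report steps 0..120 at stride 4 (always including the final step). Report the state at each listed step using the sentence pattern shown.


t=0.0600 s (step 4): θ=0.1757 0.2482 -0.5642 rad, w=-0.6497 -0.5393 -0.9858 rad/s, tcp=-0.0244 -0.1262 0.4685 m, τ=-0.1320 -0.3016 0.5269 N·m.
t=0.1200 s (step 8): θ=0.1368 0.2146 -0.6283 rad, w=-0.6426 -0.5839 -1.1257 rad/s, tcp=-0.0215 -0.1328 0.4625 m, τ=-0.2358 -0.1227 0.7064 N·m.
t=0.1800 s (step 12): θ=0.0997 0.1788 -0.6968 rad, w=-0.5983 -0.6132 -1.1525 rad/s, tcp=-0.0185 -0.1411 0.4546 m, τ=-0.2953 0.0384 0.8542 N·m.
t=0.2400 s (step 16): θ=0.0660 0.1420 -0.7655 rad, w=-0.5265 -0.6167 -1.1395 rad/s, tcp=-0.0156 -0.1504 0.4451 m, τ=-0.3398 0.1907 0.9920 N·m.
t=0.3000 s (step 20): θ=0.0373 0.1057 -0.8330 rad, w=-0.4369 -0.5999 -1.1101 rad/s, tcp=-0.0129 -0.1602 0.4342 m, τ=-0.3865 0.3404 1.1247 N·m.
t=0.3600 s (step 24): θ=0.0142 0.0708 -0.8984 rad, w=-0.3415 -0.5726 -1.0728 rad/s, tcp=-0.0102 -0.1704 0.4221 m, τ=-0.4425 0.4898 1.2521 N·m.
t=0.4200 s (step 28): θ=-0.0033 0.0377 -0.9615 rad, w=-0.2493 -0.5420 -1.0305 rad/s, tcp=-0.0076 -0.1807 0.4089 m, τ=-0.5093 0.6380 1.3720 N·m.
t=0.4800 s (step 32): θ=-0.0155 0.0064 -1.0220 rad, w=-0.1661 -0.5116 -0.9845 rad/s, tcp=-0.0048 -0.1908 0.3950 m, τ=-0.5855 0.7827 1.4823 N·m.
t=0.5400 s (step 36): θ=-0.0230 -0.0230 -1.0797 rad, w=-0.0949 -0.4823 -0.9359 rad/s, tcp=-0.0019 -0.2004 0.3805 m, τ=-0.6680 0.9209 1.5811 N·m.
t=0.6000 s (step 40): θ=-0.0268 -0.0508 -1.1344 rad, w=-0.0372 -0.4536 -0.8859 rad/s, tcp=0.0011 -0.2093 0.3657 m, τ=-0.7527 1.0497 1.6673 N·m.
t=0.6600 s (step 44): θ=-0.0275 -0.0769 -1.1861 rad, w=0.0028 -0.4302 -0.8346 rad/s, tcp=0.0040 -0.2173 0.3508 m, τ=-0.8341 1.1675 1.7398 N·m.
t=0.7200 s (step 48): θ=-0.0262 -0.1016 -1.2348 rad, w=0.0321 -0.4002 -0.7868 rad/s, tcp=0.0068 -0.2243 0.3360 m, τ=-0.9088 1.2707 1.7995 N·m.
t=0.7800 s (step 52): θ=-0.0235 -0.1242 -1.2808 rad, w=0.0535 -0.3637 -0.7416 rad/s, tcp=0.0093 -0.2303 0.3217 m, τ=-0.9758 1.3583 1.8463 N·m.
t=0.8400 s (step 56): θ=-0.0197 -0.1446 -1.3241 rad, w=0.0668 -0.3235 -0.6992 rad/s, tcp=0.0115 -0.2352 0.3079 m, τ=-1.0330 1.4307 1.8811 N·m.
t=0.9000 s (step 60): θ=-0.0154 -0.1626 -1.3649 rad, w=0.0734 -0.2806 -0.6602 rad/s, tcp=0.0134 -0.2390 0.2949 m, τ=-1.0795 1.4883 1.9056 N·m.
t=0.9600 s (step 64): θ=-0.0109 -0.1779 -1.4035 rad, w=0.0750 -0.2360 -0.6248 rad/s, tcp=0.0148 -0.2420 0.2827 m, τ=-1.1157 1.5322 1.9214 N·m.
t=1.0200 s (step 68): θ=-0.0064 -0.1906 -1.4401 rad, w=0.0729 -0.1906 -0.5928 rad/s, tcp=0.0159 -0.2440 0.2714 m, τ=-1.1422 1.5639 1.9302 N·m.
t=1.0800 s (step 72): θ=-0.0021 -0.2006 -1.4748 rad, w=0.0683 -0.1454 -0.5642 rad/s, tcp=0.0166 -0.2453 0.2610 m, τ=-1.1602 1.5848 1.9334 N·m.
t=1.1400 s (step 76): θ=0.0018 -0.2079 -1.5079 rad, w=0.0623 -0.1013 -0.5385 rad/s, tcp=0.0169 -0.2460 0.2516 m, τ=-1.1709 1.5965 1.9324 N·m.
t=1.2000 s (step 80): θ=0.0054 -0.2127 -1.5395 rad, w=0.0555 -0.0591 -0.5154 rad/s, tcp=0.0170 -0.2461 0.2430 m, τ=-1.1755 1.6006 1.9285 N·m.
t=1.2600 s (step 84): θ=0.0085 -0.2151 -1.5698 rad, w=0.0462 -0.0248 -0.4921 rad/s, tcp=0.0168 -0.2458 0.2353 m, τ=-1.1746 1.5993 1.9220 N·m.
t=1.3200 s (step 88): θ=0.0109 -0.2160 -1.5985 rad, w=0.0283 -0.0176 -0.4597 rad/s, tcp=0.0163 -0.2450 0.2283 m, τ=-1.1682 1.5989 1.9129 N·m.
t=1.3800 s (step 92): θ=0.0125 -0.2158 -1.6258 rad, w=0.0180 0.0005 -0.4375 rad/s, tcp=0.0157 -0.2440 0.2220 m, τ=-1.1616 1.5942 1.9052 N·m.
t=1.4400 s (step 96): θ=0.0134 -0.2152 -1.6515 rad, w=0.0086 0.0139 -0.4157 rad/s, tcp=0.0150 -0.2428 0.2163 m, τ=-1.1533 1.5886 1.8970 N·m.
t=1.5000 s (step 100): θ=0.0137 -0.2138 -1.6759 rad, w=0.0027 0.0306 -0.3976 rad/s, tcp=0.0141 -0.2414 0.2112 m, τ=-1.1441 1.5806 1.8890 N·m.
t=1.5600 s (step 104): θ=0.0138 -0.2114 -1.6993 rad, w=-0.0001 0.0533 -0.3840 rad/s, tcp=0.0132 -0.2399 0.2065 m, τ=-1.1335 1.5688 1.8811 N·m.
t=1.6200 s (step 108): θ=0.0137 -0.2074 -1.7220 rad, w=-0.0018 0.0781 -0.3727 rad/s, tcp=0.0122 -0.2383 0.2022 m, τ=-1.1209 1.5536 1.8731 N·m.
t=1.6800 s (step 112): θ=0.0135 -0.2021 -1.7440 rad, w=-0.0035 0.1019 -0.3622 rad/s, tcp=0.0113 -0.2365 0.1984 m, τ=-1.1065 1.5360 1.8649 N·m.
t=1.7400 s (step 116): θ=0.0133 -0.1953 -1.7654 rad, w=-0.0051 0.1242 -0.3527 rad/s, tcp=0.0103 -0.2347 0.1950 m, τ=-1.0905 1.5164 1.8570 N·m.
t=1.8000 s (step 120): θ=0.0129 -0.1873 -1.7863 rad, w=-0.0065 0.1449 -0.3442 rad/s, tcp=0.0094 -0.2329 0.1919 m.
max |τ| (N·m): 1.9335


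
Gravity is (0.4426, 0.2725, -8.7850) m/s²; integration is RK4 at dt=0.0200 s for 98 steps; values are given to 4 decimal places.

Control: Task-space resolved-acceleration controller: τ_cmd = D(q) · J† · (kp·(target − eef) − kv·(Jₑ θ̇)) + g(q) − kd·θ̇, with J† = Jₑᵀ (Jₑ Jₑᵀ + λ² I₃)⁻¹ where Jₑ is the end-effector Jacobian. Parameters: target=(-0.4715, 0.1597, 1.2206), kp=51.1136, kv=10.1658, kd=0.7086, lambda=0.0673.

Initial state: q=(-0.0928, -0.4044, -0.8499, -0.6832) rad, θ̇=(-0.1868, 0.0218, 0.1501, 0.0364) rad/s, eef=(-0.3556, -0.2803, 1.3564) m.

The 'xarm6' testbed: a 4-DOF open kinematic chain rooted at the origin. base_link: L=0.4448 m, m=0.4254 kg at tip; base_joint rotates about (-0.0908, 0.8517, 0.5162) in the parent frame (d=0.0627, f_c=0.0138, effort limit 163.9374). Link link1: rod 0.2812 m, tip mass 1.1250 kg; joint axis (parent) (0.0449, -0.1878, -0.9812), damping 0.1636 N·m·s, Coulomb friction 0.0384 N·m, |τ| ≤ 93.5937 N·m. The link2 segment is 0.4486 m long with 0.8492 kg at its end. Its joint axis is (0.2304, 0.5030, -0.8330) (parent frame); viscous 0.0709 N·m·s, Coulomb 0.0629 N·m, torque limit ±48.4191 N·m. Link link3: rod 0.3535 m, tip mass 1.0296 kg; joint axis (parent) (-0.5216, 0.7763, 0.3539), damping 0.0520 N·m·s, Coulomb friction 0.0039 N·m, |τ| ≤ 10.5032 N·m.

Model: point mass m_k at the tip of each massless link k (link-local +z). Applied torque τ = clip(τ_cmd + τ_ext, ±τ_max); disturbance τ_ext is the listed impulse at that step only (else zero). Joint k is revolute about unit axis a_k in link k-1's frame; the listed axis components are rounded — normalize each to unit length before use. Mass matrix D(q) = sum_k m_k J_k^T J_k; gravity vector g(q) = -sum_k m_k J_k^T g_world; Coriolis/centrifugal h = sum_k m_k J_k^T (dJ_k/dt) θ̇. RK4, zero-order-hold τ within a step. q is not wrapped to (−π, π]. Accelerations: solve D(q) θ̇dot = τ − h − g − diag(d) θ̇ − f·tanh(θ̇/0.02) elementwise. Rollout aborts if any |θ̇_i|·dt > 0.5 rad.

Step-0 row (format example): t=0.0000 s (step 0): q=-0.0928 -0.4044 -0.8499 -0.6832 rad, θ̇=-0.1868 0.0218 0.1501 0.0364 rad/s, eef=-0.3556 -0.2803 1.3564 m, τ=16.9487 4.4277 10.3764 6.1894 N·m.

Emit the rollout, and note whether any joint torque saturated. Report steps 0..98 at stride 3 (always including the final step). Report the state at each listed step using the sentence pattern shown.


t=0.0600 s (step 3): q=-0.0717 -0.2768 -0.7876 -0.7217 rad, θ̇=0.6813 3.3600 1.4422 -0.7892 rad/s, eef=-0.3745 -0.2473 1.3528 m, τ=10.6520 0.0927 4.6791 3.9168 N·m.
t=0.1200 s (step 6): q=-0.0259 -0.0579 -0.7108 -0.7614 rad, θ̇=0.7834 3.7286 1.0411 -0.5615 rad/s, eef=-0.3891 -0.1824 1.3522 m, τ=2.6656 -0.5714 1.6489 2.0168 N·m.
t=0.1800 s (step 9): q=0.0175 0.1539 -0.6672 -0.7924 rad, θ̇=0.6476 3.2728 0.4240 -0.4938 rad/s, eef=-0.3972 -0.1127 1.3490 m, τ=-1.1666 -0.9781 0.6818 1.3628 N·m.
t=0.2400 s (step 12): q=0.0505 0.3309 -0.6556 -0.8223 rad, θ̇=0.4534 2.6302 0.0040 -0.5099 rad/s, eef=-0.4040 -0.0502 1.3402 m, τ=-1.5396 -1.4493 0.7650 1.4360 N·m.
t=0.3000 s (step 15): q=0.0715 0.4702 -0.6584 -0.8548 rad, θ̇=0.2579 2.0318 -0.0990 -0.5527 rad/s, eef=-0.4123 0.0022 1.3269 m, τ=-0.3912 -1.8748 1.1017 1.7836 N·m.
t=0.3600 s (step 18): q=0.0826 0.5768 -0.6667 -0.8870 rad, θ̇=0.1193 1.5398 -0.1688 -0.5206 rad/s, eef=-0.4223 0.0444 1.3113 m, τ=1.0813 -2.1289 1.5259 2.1220 N·m.
t=0.4200 s (step 21): q=0.0868 0.6568 -0.6772 -0.9167 rad, θ̇=0.0291 1.1455 -0.1757 -0.4688 rad/s, eef=-0.4329 0.0773 1.2955 m, τ=2.3594 -2.2100 1.8641 2.3985 N·m.
t=0.4800 s (step 24): q=0.0869 0.7159 -0.6872 -0.9431 rad, θ̇=-0.0194 0.8371 -0.1550 -0.4087 rad/s, eef=-0.4431 0.1024 1.2808 m, τ=3.2547 -2.1668 2.0915 2.5906 N·m.
t=0.5400 s (step 27): q=0.0851 0.7588 -0.6956 -0.9658 rad, θ̇=-0.0381 0.6010 -0.1236 -0.3495 rad/s, eef=-0.4520 0.1208 1.2680 m, τ=3.7637 -2.0560 2.2208 2.7087 N·m.
t=0.6000 s (step 30): q=0.0827 0.7893 -0.7020 -0.9851 rad, θ̇=-0.0386 0.4237 -0.0905 -0.2951 rad/s, eef=-0.4591 0.1341 1.2574 m, τ=3.9659 -1.9213 2.2775 2.7712 N·m.
t=0.6600 s (step 33): q=0.0806 0.8106 -0.7065 -1.0013 rad, θ̇=-0.0301 0.2935 -0.0609 -0.2473 rad/s, eef=-0.4645 0.1433 1.2489 m, τ=3.9562 -1.7899 2.2867 2.7971 N·m.
t=0.7200 s (step 36): q=0.0792 0.8252 -0.7094 -1.0149 rad, θ̇=-0.0188 0.1995 -0.0370 -0.2060 rad/s, eef=-0.4683 0.1496 1.2423 m, τ=3.8237 -1.6749 2.2697 2.8012 N·m.
t=0.7800 s (step 39): q=0.0784 0.8351 -0.7111 -1.0261 rad, θ̇=-0.0078 0.1333 -0.0224 -0.1695 rad/s, eef=-0.4706 0.1536 1.2373 m, τ=3.6407 -1.5807 2.2442 2.7935 N·m.
t=0.8400 s (step 42): q=0.0782 0.8417 -0.7122 -1.0353 rad, θ̇=0.0011 0.0877 -0.0155 -0.1381 rad/s, eef=-0.4720 0.1562 1.2336 m, τ=3.4546 -1.5076 2.2196 2.7818 N·m.
t=0.9000 s (step 45): q=0.0784 0.8459 -0.7130 -1.0428 rad, θ̇=0.0071 0.0569 -0.0115 -0.1125 rad/s, eef=-0.4727 0.1577 1.2308 m, τ=3.2903 -1.4539 2.1978 2.7709 N·m.
t=0.9600 s (step 48): q=0.0790 0.8487 -0.7136 -1.0489 rad, θ̇=0.0103 0.0366 -0.0088 -0.0917 rad/s, eef=-0.4729 0.1586 1.2288 m, τ=3.1583 -1.4165 2.1802 2.7621 N·m.
t=1.0200 s (step 51): q=0.0796 0.8505 -0.7141 -1.0539 rad, θ̇=0.0114 0.0238 -0.0070 -0.0748 rad/s, eef=-0.4728 0.1590 1.2272 m, τ=3.0605 -1.3929 2.1672 2.7559 N·m.
t=1.0800 s (step 54): q=0.0803 0.8517 -0.7145 -1.0579 rad, θ̇=0.0111 0.0163 -0.0057 -0.0612 rad/s, eef=-0.4726 0.1592 1.2261 m, τ=2.9934 -1.3807 2.1584 2.7520 N·m.
t=1.1400 s (step 57): q=0.0809 0.8525 -0.7148 -1.0613 rad, θ̇=0.0100 0.0120 -0.0046 -0.0501 rad/s, eef=-0.4724 0.1593 1.2251 m, τ=2.9511 -1.3762 2.1529 2.7498 N·m.
t=1.2000 s (step 60): q=0.0815 0.8531 -0.7150 -1.0640 rad, θ̇=0.0084 0.0094 -0.0039 -0.0411 rad/s, eef=-0.4721 0.1593 1.2244 m, τ=2.9270 -1.3757 2.1501 2.7490 N·m.
t=1.2600 s (step 63): q=0.0820 0.8537 -0.7152 -1.0662 rad, θ̇=0.0069 0.0077 -0.0032 -0.0337 rad/s, eef=-0.4719 0.1594 1.2238 m, τ=2.9153 -1.3769 2.1490 2.7491 N·m.
t=1.3200 s (step 66): q=0.0823 0.8541 -0.7154 -1.0681 rad, θ̇=0.0054 0.0064 -0.0027 -0.0277 rad/s, eef=-0.4718 0.1594 1.2233 m, τ=2.9113 -1.3788 2.1491 2.7497 N·m.
t=1.3800 s (step 69): q=0.0826 0.8544 -0.7156 -1.0696 rad, θ̇=0.0042 0.0054 -0.0023 -0.0229 rad/s, eef=-0.4717 0.1594 1.2229 m, τ=2.9115 -1.3807 2.1498 2.7506 N·m.
t=1.4400 s (step 72): q=0.0828 0.8547 -0.7157 -1.0708 rad, θ̇=0.0032 0.0046 -0.0019 -0.0189 rad/s, eef=-0.4716 0.1594 1.2225 m, τ=2.9136 -1.3826 2.1507 2.7516 N·m.
t=1.5000 s (step 75): q=0.0830 0.8550 -0.7158 -1.0719 rad, θ̇=0.0024 0.0039 -0.0016 -0.0157 rad/s, eef=-0.4716 0.1595 1.2222 m, τ=2.9163 -1.3842 2.1516 2.7526 N·m.
t=1.5600 s (step 78): q=0.0831 0.8552 -0.7159 -1.0727 rad, θ̇=0.0018 0.0033 -0.0014 -0.0131 rad/s, eef=-0.4715 0.1595 1.2220 m, τ=2.9186 -1.3855 2.1524 2.7535 N·m.
t=1.6200 s (step 81): q=0.0832 0.8554 -0.7160 -1.0734 rad, θ̇=0.0014 0.0028 -0.0011 -0.0109 rad/s, eef=-0.4715 0.1595 1.2218 m, τ=2.9204 -1.3867 2.1531 2.7543 N·m.
t=1.6800 s (step 84): q=0.0833 0.8555 -0.7160 -1.0740 rad, θ̇=0.0011 0.0024 -0.0010 -0.0091 rad/s, eef=-0.4715 0.1595 1.2216 m, τ=2.9215 -1.3876 2.1536 2.7549 N·m.
t=1.7400 s (step 87): q=0.0834 0.8557 -0.7161 -1.0745 rad, θ̇=0.0009 0.0020 -0.0008 -0.0076 rad/s, eef=-0.4715 0.1596 1.2214 m, τ=2.9221 -1.3884 2.1539 2.7555 N·m.
t=1.8000 s (step 90): q=0.0834 0.8558 -0.7161 -1.0750 rad, θ̇=0.0007 0.0017 -0.0007 -0.0064 rad/s, eef=-0.4715 0.1596 1.2213 m, τ=2.9222 -1.3890 2.1542 2.7559 N·m.
t=1.8600 s (step 93): q=0.0834 0.8559 -0.7162 -1.0753 rad, θ̇=0.0006 0.0015 -0.0006 -0.0054 rad/s, eef=-0.4715 0.1596 1.2212 m, τ=2.9221 -1.3895 2.1543 2.7562 N·m.
t=1.9200 s (step 96): q=0.0835 0.8560 -0.7162 -1.0756 rad, θ̇=0.0005 0.0013 -0.0005 -0.0045 rad/s, eef=-0.4715 0.1596 1.2211 m, τ=2.9217 -1.3900 2.1544 2.7565 N·m.
t=1.9600 s (step 98): q=0.0835 0.8560 -0.7162 -1.0758 rad, θ̇=0.0005 0.0011 -0.0004 -0.0040 rad/s, eef=-0.4715 0.1596 1.2210 m.
any joint saturated: no


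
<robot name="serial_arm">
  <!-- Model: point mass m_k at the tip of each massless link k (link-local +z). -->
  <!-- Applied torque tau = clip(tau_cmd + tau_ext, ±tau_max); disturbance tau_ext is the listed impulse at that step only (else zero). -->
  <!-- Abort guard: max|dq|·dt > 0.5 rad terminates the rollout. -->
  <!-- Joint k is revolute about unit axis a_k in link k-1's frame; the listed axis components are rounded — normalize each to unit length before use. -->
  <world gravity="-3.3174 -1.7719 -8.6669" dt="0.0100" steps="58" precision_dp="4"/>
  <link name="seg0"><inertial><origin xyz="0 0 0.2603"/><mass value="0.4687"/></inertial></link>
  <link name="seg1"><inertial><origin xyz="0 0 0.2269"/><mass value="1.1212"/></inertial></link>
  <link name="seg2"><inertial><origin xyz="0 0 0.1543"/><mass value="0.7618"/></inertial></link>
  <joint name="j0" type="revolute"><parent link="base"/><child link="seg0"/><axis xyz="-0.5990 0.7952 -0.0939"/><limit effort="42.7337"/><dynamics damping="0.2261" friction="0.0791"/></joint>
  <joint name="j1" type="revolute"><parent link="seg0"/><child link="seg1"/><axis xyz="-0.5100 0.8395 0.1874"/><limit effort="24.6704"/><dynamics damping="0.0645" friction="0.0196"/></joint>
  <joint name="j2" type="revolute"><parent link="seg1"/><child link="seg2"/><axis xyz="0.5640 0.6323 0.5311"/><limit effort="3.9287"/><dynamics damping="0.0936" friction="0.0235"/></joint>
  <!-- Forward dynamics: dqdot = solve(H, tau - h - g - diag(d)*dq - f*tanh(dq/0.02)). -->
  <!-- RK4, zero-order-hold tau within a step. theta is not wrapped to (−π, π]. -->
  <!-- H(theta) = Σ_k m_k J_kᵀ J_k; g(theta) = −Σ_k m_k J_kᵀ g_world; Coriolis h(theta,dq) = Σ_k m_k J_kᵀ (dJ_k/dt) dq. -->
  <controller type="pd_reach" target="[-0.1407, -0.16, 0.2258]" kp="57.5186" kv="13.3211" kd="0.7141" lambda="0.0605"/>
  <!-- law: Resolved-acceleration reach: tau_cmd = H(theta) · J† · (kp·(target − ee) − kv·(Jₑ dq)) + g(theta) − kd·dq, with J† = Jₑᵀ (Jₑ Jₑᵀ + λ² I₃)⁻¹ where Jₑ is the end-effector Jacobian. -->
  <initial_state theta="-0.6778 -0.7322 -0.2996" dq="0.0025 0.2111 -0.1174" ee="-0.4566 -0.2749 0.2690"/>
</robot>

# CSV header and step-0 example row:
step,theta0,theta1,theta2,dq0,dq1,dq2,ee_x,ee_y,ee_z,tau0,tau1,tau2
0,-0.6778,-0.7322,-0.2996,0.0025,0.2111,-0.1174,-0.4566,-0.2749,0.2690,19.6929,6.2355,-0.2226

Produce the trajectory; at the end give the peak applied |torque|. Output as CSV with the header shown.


step,theta0,theta1,theta2,dq0,dq1,dq2,ee_x,ee_y,ee_z,tau0,tau1,tau2
1,-0.6742,-0.7356,-0.2961,0.7124,-0.8718,0.7773,-0.4560,-0.2745,0.2697,18.3108,6.8140,-0.8132
2,-0.6654,-0.7463,-0.2894,1.0435,-1.2597,0.5759,-0.4549,-0.2733,0.2706,16.9883,6.7442,-0.5531
3,-0.6537,-0.7601,-0.2842,1.2802,-1.4949,0.4447,-0.4536,-0.2713,0.2718,15.8458,6.5551,-0.3779
4,-0.6401,-0.7758,-0.2802,1.4535,-1.6362,0.3649,-0.4520,-0.2687,0.2734,14.8533,6.3110,-0.2623
5,-0.6249,-0.7925,-0.2768,1.5826,-1.7188,0.3181,-0.4503,-0.2656,0.2754,13.9867,6.0481,-0.1849
6,-0.6086,-0.8100,-0.2737,1.6801,-1.7649,0.2924,-0.4483,-0.2622,0.2776,13.2272,5.7875,-0.1320
7,-0.5914,-0.8277,-0.2709,1.7545,-1.7885,0.2802,-0.4462,-0.2585,0.2801,12.5591,5.5408,-0.0947
8,-0.5736,-0.8457,-0.2681,1.8113,-1.7981,0.2764,-0.4440,-0.2547,0.2828,11.9697,5.3138,-0.0676
9,-0.5553,-0.8636,-0.2653,1.8545,-1.7992,0.2782,-0.4416,-0.2507,0.2857,11.4484,5.1088,-0.0473
10,-0.5366,-0.8816,-0.2625,1.8869,-1.7953,0.2835,-0.4391,-0.2466,0.2886,10.9861,4.9264,-0.0314
11,-0.5176,-0.8995,-0.2597,1.9107,-1.7885,0.2911,-0.4365,-0.2424,0.2917,10.5751,4.7658,-0.0185
12,-0.4984,-0.9174,-0.2567,1.9272,-1.7802,0.3001,-0.4338,-0.2382,0.2948,10.2087,4.6257,-0.0077
13,-0.4791,-0.9351,-0.2537,1.9377,-1.7711,0.3101,-0.4310,-0.2339,0.2978,9.8812,4.5045,0.0016
14,-0.4597,-0.9528,-0.2505,1.9432,-1.7618,0.3207,-0.4281,-0.2295,0.3009,9.5876,4.4005,0.0098
15,-0.4402,-0.9703,-0.2473,1.9443,-1.7524,0.3316,-0.4252,-0.2252,0.3039,9.3236,4.3120,0.0173
16,-0.4208,-0.9878,-0.2439,1.9418,-1.7432,0.3427,-0.4222,-0.2208,0.3069,9.0854,4.2375,0.0242
17,-0.4014,-1.0052,-0.2404,1.9361,-1.7342,0.3539,-0.4192,-0.2164,0.3098,8.8697,4.1754,0.0306
18,-0.3821,-1.0225,-0.2368,1.9276,-1.7255,0.3651,-0.4162,-0.2120,0.3125,8.6737,4.1244,0.0367
19,-0.3629,-1.0397,-0.2331,1.9168,-1.7169,0.3762,-0.4131,-0.2077,0.3152,8.4949,4.0832,0.0425
20,-0.3438,-1.0568,-0.2293,1.9038,-1.7084,0.3872,-0.4100,-0.2033,0.3178,8.3312,4.0507,0.0481
21,-0.3248,-1.0738,-0.2254,1.8891,-1.7000,0.3981,-0.4069,-0.1990,0.3202,8.1806,4.0257,0.0535
22,-0.3060,-1.0908,-0.2214,1.8728,-1.6917,0.4088,-0.4038,-0.1947,0.3225,8.0416,4.0076,0.0587
23,-0.2874,-1.1076,-0.2172,1.8551,-1.6833,0.4193,-0.4006,-0.1905,0.3246,7.9126,3.9953,0.0638
24,-0.2689,-1.1244,-0.2130,1.8363,-1.6748,0.4297,-0.3975,-0.1863,0.3266,7.7925,3.9882,0.0688
25,-0.2507,-1.1411,-0.2087,1.8164,-1.6662,0.4398,-0.3944,-0.1821,0.3285,7.6801,3.9857,0.0736
26,-0.2326,-1.1577,-0.2042,1.7956,-1.6575,0.4498,-0.3913,-0.1780,0.3302,7.5745,3.9871,0.0784
27,-0.2148,-1.1743,-0.1997,1.7740,-1.6485,0.4595,-0.3882,-0.1740,0.3318,7.4749,3.9920,0.0831
28,-0.1972,-1.1907,-0.1950,1.7518,-1.6392,0.4690,-0.3852,-0.1700,0.3332,7.3806,3.9999,0.0877
29,-0.1798,-1.2070,-0.1903,1.7289,-1.6297,0.4783,-0.3821,-0.1660,0.3345,7.2909,4.0103,0.0922
30,-0.1626,-1.2233,-0.1855,1.7056,-1.6199,0.4874,-0.3791,-0.1621,0.3356,7.2053,4.0230,0.0967
31,-0.1457,-1.2394,-0.1806,1.6819,-1.6098,0.4963,-0.3761,-0.1583,0.3366,7.1233,4.0375,0.1011
32,-0.1290,-1.2555,-0.1756,1.6577,-1.5993,0.5049,-0.3732,-0.1546,0.3375,7.0446,4.0537,0.1054
33,-0.1125,-1.2714,-0.1705,1.6333,-1.5885,0.5133,-0.3703,-0.1509,0.3382,6.9687,4.0712,0.1097
34,-0.0963,-1.2872,-0.1653,1.6087,-1.5774,0.5215,-0.3674,-0.1473,0.3389,6.8954,4.0899,0.1139
35,-0.0804,-1.3029,-0.1601,1.5838,-1.5659,0.5295,-0.3645,-0.1438,0.3393,6.8244,4.1094,0.1181
36,-0.0646,-1.3185,-0.1547,1.5588,-1.5540,0.5372,-0.3617,-0.1403,0.3397,6.7554,4.1297,0.1223
37,-0.0492,-1.3340,-0.1493,1.5337,-1.5418,0.5447,-0.3590,-0.1369,0.3399,6.6883,4.1506,0.1264
38,-0.0340,-1.3493,-0.1439,1.5085,-1.5293,0.5520,-0.3562,-0.1336,0.3401,6.6229,4.1719,0.1305
39,-0.0190,-1.3646,-0.1383,1.4833,-1.5164,0.5591,-0.3535,-0.1304,0.3401,6.5591,4.1936,0.1345
40,-0.0043,-1.3796,-0.1327,1.4580,-1.5032,0.5659,-0.3509,-0.1272,0.3400,6.4967,4.2154,0.1386
41,0.0101,-1.3946,-0.1270,1.4328,-1.4897,0.5726,-0.3483,-0.1241,0.3398,6.4356,4.2373,0.1426
42,0.0243,-1.4094,-0.1213,1.4076,-1.4759,0.5790,-0.3457,-0.1211,0.3395,6.3757,4.2592,0.1465
43,0.0383,-1.4241,-0.1154,1.3824,-1.4617,0.5852,-0.3432,-0.1182,0.3392,6.3169,4.2810,0.1505
44,0.0520,-1.4387,-0.1096,1.3573,-1.4473,0.5912,-0.3408,-0.1153,0.3387,6.2593,4.3027,0.1544
45,0.0654,-1.4530,-0.1036,1.3323,-1.4326,0.5970,-0.3383,-0.1126,0.3382,6.2026,4.3242,0.1583
46,0.0786,-1.4673,-0.0976,1.3074,-1.4177,0.6026,-0.3360,-0.1099,0.3375,6.1469,4.3454,0.1622
47,0.0915,-1.4814,-0.0916,1.2827,-1.4025,0.6079,-0.3336,-0.1073,0.3368,6.0921,4.3662,0.1661
48,0.1042,-1.4953,-0.0855,1.2581,-1.3871,0.6131,-0.3313,-0.1047,0.3361,6.0382,4.3867,0.1700
49,0.1167,-1.5091,-0.0793,1.2336,-1.3715,0.6181,-0.3291,-0.1022,0.3352,5.9852,4.4068,0.1739
50,0.1289,-1.5228,-0.0731,1.2093,-1.3557,0.6229,-0.3269,-0.0999,0.3343,5.9329,4.4265,0.1777
51,0.1409,-1.5362,-0.0669,1.1852,-1.3398,0.6274,-0.3247,-0.0975,0.3334,5.8815,4.4457,0.1816
52,0.1526,-1.5495,-0.0606,1.1613,-1.3236,0.6318,-0.3226,-0.0953,0.3323,5.8308,4.4644,0.1854
53,0.1641,-1.5627,-0.0542,1.1375,-1.3073,0.6361,-0.3205,-0.0931,0.3313,5.7810,4.4826,0.1893
54,0.1754,-1.5757,-0.0479,1.1140,-1.2909,0.6401,-0.3185,-0.0910,0.3302,5.7318,4.5003,0.1931
55,0.1864,-1.5885,-0.0415,1.0907,-1.2744,0.6439,-0.3165,-0.0890,0.3290,5.6834,4.5174,0.1970
56,0.1972,-1.6012,-0.0350,1.0676,-1.2577,0.6476,-0.3145,-0.0870,0.3278,5.6358,4.5340,0.2008
57,0.2077,-1.6136,-0.0285,1.0448,-1.2410,0.6511,-0.3126,-0.0851,0.3266,5.5888,4.5500,0.2046
58,0.2181,-1.6260,-0.0220,1.0222,-1.2242,0.6544,-0.3108,-0.0833,0.3253,,,
# max |tau| (N·m): 19.6929


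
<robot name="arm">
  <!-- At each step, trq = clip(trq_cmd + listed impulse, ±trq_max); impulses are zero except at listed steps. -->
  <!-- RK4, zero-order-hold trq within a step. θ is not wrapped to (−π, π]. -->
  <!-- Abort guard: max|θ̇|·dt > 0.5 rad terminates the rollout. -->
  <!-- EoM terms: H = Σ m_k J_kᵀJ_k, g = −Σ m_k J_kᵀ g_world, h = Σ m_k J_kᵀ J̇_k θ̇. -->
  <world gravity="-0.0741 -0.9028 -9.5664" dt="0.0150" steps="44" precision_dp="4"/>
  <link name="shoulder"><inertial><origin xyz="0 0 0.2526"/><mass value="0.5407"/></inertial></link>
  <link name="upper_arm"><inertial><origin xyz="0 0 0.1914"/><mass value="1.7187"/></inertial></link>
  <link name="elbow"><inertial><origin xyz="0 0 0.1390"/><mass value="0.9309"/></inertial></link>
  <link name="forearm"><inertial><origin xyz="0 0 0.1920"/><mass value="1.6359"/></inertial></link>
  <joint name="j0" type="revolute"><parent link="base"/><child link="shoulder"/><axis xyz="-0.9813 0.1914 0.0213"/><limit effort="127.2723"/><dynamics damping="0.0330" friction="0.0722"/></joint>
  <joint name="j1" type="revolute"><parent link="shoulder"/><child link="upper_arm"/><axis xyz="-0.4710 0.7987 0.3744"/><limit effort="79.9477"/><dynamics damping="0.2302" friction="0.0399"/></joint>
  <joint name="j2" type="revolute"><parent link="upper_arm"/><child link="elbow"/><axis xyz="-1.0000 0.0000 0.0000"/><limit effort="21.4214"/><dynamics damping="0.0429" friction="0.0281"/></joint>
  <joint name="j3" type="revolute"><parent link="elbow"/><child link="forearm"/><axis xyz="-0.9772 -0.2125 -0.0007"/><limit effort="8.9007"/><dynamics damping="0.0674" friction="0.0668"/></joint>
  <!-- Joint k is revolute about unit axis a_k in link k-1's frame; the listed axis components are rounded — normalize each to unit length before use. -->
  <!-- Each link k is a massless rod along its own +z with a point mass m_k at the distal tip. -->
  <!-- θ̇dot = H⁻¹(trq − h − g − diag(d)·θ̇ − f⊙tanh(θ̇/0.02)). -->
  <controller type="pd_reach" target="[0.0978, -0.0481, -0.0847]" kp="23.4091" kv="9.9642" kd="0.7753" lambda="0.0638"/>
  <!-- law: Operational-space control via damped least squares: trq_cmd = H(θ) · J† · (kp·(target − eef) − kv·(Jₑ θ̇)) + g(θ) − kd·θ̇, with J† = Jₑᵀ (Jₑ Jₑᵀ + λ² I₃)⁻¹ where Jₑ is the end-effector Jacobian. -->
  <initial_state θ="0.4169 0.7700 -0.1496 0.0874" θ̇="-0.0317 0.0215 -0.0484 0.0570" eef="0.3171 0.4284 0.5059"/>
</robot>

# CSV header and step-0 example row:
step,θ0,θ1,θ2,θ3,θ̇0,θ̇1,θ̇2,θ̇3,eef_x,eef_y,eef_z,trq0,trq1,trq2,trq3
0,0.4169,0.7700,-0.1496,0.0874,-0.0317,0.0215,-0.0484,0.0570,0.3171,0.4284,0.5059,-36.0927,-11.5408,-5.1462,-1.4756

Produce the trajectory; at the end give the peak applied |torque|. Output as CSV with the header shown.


step,θ0,θ1,θ2,θ3,θ̇0,θ̇1,θ̇2,θ̇3,eef_x,eef_y,eef_z,trq0,trq1,trq2,trq3
1,0.4075,0.7793,-0.1424,0.0906,-1.2149,1.2214,0.9976,0.3735,0.3172,0.4274,0.5052,-33.5111,-12.7391,-5.6202,-1.5675
2,0.3826,0.8048,-0.1251,0.1024,-2.1077,2.1797,1.3094,1.1517,0.3171,0.4249,0.5028,-29.8408,-13.0266,-5.2775,-1.9382
3,0.3456,0.8427,-0.0991,0.1148,-2.8308,2.8938,2.1221,0.5190,0.3167,0.4207,0.4995,-25.2291,-12.6432,-5.0781,-1.1271
4,0.3001,0.8907,-0.0742,0.1345,-3.2470,3.5087,1.2302,2.0338,0.3155,0.4148,0.4955,-20.2779,-11.7385,-3.6433,-2.0775
5,0.2482,0.9456,-0.0434,0.1433,-3.6608,3.8180,2.7562,-0.7057,0.3138,0.4073,0.4912,-15.8229,-10.8154,-3.9278,0.3858
6,0.1938,1.0060,-0.0275,0.1693,-3.6106,4.2305,-0.4719,3.9181,0.3111,0.3987,0.4868,-11.8396,-9.6714,-1.0766,-3.2064
7,0.1365,1.0683,0.0034,0.1617,-3.9994,4.0841,4.3180,-4.5378,0.3083,0.3891,0.4824,-9.2881,-9.0193,-3.8479,3.8011
8,0.0812,1.1339,-0.0028,0.2040,-3.3820,4.5974,-4.7158,9.5230,0.3044,0.3790,0.4780,-6.2353,-7.9299,2.6737,-7.6003
9,0.0233,1.1962,0.0400,0.1554,-4.2049,3.6410,9.7415,-15.0425,0.3016,0.3686,0.4737,-6.1493,-7.7246,-6.8444,8.9007
10,-0.0303,1.2616,0.0277,0.1858,-2.9609,4.9555,-10.4653,17.7169,0.2976,0.3582,0.4695,-3.2185,-7.1243,7.1718,-8.9007
11,-0.0831,1.3233,0.0338,0.1786,-4.0169,3.3229,10.3549,-17.2357,0.2940,0.3481,0.4653,-5.0006,-6.8226,-7.0551,8.9007
12,-0.1342,1.3848,0.0290,0.1819,-2.8696,4.8332,-10.1192,16.3457,0.2901,0.3383,0.4610,-2.0503,-6.8297,7.0979,-8.9007
13,-0.1840,1.4429,0.0356,0.1593,-3.6839,2.9458,10.1468,-18.0039,0.2867,0.3288,0.4566,-4.4845,-6.2307,-6.6305,8.9007
14,-0.2322,1.5011,0.0313,0.1480,-2.8353,4.7913,-9.9048,15.2226,0.2832,0.3197,0.4519,-1.7970,-6.9412,7.1196,-8.9007
15,-0.2793,1.5557,0.0399,0.1091,-3.3299,2.4959,10.2550,-19.0842,0.2803,0.3108,0.4470,-4.2120,-5.8300,-6.4039,8.9007
16,-0.3250,1.6107,0.0373,0.0828,-2.8777,4.8316,-9.8283,14.3127,0.2773,0.3022,0.4416,-1.9722,-7.2702,7.3009,-8.9007
17,-0.3696,1.6616,0.0500,0.0256,-2.9308,1.9479,10.7345,-20.5804,0.2749,0.2937,0.4359,-3.7930,-5.4749,-6.3918,8.9007
18,-0.4130,1.7128,0.0524,-0.0202,-2.9945,4.8999,-9.6338,13.1313,0.2725,0.2854,0.4295,-2.4184,-7.6889,7.5178,-8.9007
19,-0.4548,1.7594,0.0718,-0.0992,-2.4260,1.2934,11.3795,-22.1447,0.2706,0.2769,0.4226,-2.8791,-5.0813,-6.4489,8.9007
20,-0.4954,1.8059,0.0824,-0.1688,-3.1451,4.9174,-9.1076,11.3013,0.2687,0.2684,0.4149,-3.0136,-8.0998,7.6538,-8.4304
21,-0.5338,1.8479,0.1045,-0.2617,-1.8474,0.7465,11.1454,-22.0189,0.2670,0.2596,0.4066,-1.4250,-4.7699,-5.9348,8.9007
22,-0.5706,1.8893,0.1203,-0.3483,-3.1946,4.7257,-8.0880,8.7465,0.2653,0.2507,0.3975,-3.4697,-8.3169,7.4933,-6.1217
23,-0.6066,1.9308,0.1251,-0.4194,-1.5798,0.9333,7.9804,-16.9461,0.2635,0.2419,0.3882,-0.5051,-5.0704,-3.5586,8.9007
24,-0.6414,1.9715,0.1230,-0.4803,-3.0823,4.3718,-7.4886,7.5010,0.2615,0.2335,0.3788,-3.5298,-8.1953,7.3004,-5.0452
25,-0.6749,2.0108,0.1173,-0.5353,-1.4125,1.0033,6.1133,-13.8218,0.2594,0.2254,0.3694,-0.0009,-5.2726,-2.2343,8.9007
26,-0.7075,2.0492,0.1061,-0.5810,-2.9192,3.9894,-6.9862,6.7101,0.2572,0.2177,0.3601,-3.3940,-7.9609,7.0303,-4.4069
27,-0.7389,2.0859,0.0936,-0.6233,-1.3037,1.0378,4.8110,-11.5542,0.2548,0.2104,0.3509,0.3276,-5.4376,-1.3489,8.9007
28,-0.7696,2.1220,0.0761,-0.6565,-2.7595,3.6551,-6.6497,6.3315,0.2523,0.2035,0.3420,-3.1880,-7.7162,6.8099,-4.1329
29,-0.7991,2.1562,0.0593,-0.6893,-1.2114,1.0215,3.9847,-10.0330,0.2496,0.1969,0.3333,0.6103,-5.5455,-0.8012,8.9007
30,-0.8280,2.1899,0.0382,-0.7138,-2.6101,3.3662,-6.3807,6.1123,0.2469,0.1908,0.3248,-2.9489,-7.4799,6.6223,-3.9897
31,-0.8558,2.2218,0.0186,-0.7389,-1.1366,0.9920,3.3946,-8.9015,0.2441,0.1849,0.3165,0.8578,-5.6279,-0.4033,8.5199
32,-0.8827,2.2527,-0.0021,-0.7613,-2.4201,3.0378,-5.7856,5.3715,0.2412,0.1793,0.3084,-2.5614,-7.2061,6.2230,-3.3902
33,-0.9090,2.2827,-0.0239,-0.7803,-1.1259,1.0443,2.5694,-7.4494,0.2384,0.1740,0.3005,0.9371,-5.7563,0.1993,7.3446
34,-0.9337,2.3106,-0.0414,-0.8051,-2.1473,2.6142,-4.6234,3.7110,0.2353,0.1688,0.2926,-1.9150,-6.8778,5.4469,-1.9897
35,-0.9585,2.3388,-0.0643,-0.8203,-1.1910,1.2018,1.3433,-5.4248,0.2325,0.1639,0.2849,0.7786,-5.9321,1.1338,5.6985
36,-0.9815,2.3646,-0.0806,-0.8452,-1.8500,2.1882,-3.3304,1.8306,0.2294,0.1589,0.2773,-1.1648,-6.5728,4.5845,-0.3822
37,-1.0046,2.3908,-0.1031,-0.8596,-1.2561,1.3472,0.1966,-3.5482,0.2266,0.1544,0.2698,0.5687,-6.0613,2.0377,4.1726
38,-1.0260,2.4149,-0.1196,-0.8825,-1.5888,1.8416,-2.2943,0.3359,0.2236,0.1497,0.2623,-0.4897,-6.3447,3.9099,0.9156
39,-1.0474,2.4392,-0.1406,-0.8977,-1.2719,1.4152,-0.5802,-2.2540,0.2208,0.1454,0.2551,0.4518,-6.1106,2.6857,3.1286
40,-1.0674,2.4619,-0.1577,-0.9182,-1.3918,1.6031,-1.6755,-0.5199,0.2179,0.1410,0.2478,0.0075,-6.1977,3.5357,1.6788
41,-1.0871,2.4844,-0.1775,-0.9338,-1.2348,1.4077,-0.9858,-1.5347,0.2151,0.1369,0.2407,0.4602,-6.0973,3.0635,2.5608
42,-1.1057,2.5058,-0.1952,-0.9521,-1.2438,1.4424,-1.3601,-0.9130,0.2123,0.1328,0.2337,0.3546,-6.1000,3.3812,2.0503
43,-1.1237,2.5267,-0.2138,-0.9682,-1.1602,1.3518,-1.1355,-1.2137,0.2097,0.1289,0.2267,0.5643,-6.0515,3.2516,2.3245
44,-1.1408,2.5468,-0.2315,-0.9850,-1.1264,1.3302,-1.2294,-1.0246,0.2070,0.1250,0.2199,,,,
# max |trq| (N·m): 36.0927


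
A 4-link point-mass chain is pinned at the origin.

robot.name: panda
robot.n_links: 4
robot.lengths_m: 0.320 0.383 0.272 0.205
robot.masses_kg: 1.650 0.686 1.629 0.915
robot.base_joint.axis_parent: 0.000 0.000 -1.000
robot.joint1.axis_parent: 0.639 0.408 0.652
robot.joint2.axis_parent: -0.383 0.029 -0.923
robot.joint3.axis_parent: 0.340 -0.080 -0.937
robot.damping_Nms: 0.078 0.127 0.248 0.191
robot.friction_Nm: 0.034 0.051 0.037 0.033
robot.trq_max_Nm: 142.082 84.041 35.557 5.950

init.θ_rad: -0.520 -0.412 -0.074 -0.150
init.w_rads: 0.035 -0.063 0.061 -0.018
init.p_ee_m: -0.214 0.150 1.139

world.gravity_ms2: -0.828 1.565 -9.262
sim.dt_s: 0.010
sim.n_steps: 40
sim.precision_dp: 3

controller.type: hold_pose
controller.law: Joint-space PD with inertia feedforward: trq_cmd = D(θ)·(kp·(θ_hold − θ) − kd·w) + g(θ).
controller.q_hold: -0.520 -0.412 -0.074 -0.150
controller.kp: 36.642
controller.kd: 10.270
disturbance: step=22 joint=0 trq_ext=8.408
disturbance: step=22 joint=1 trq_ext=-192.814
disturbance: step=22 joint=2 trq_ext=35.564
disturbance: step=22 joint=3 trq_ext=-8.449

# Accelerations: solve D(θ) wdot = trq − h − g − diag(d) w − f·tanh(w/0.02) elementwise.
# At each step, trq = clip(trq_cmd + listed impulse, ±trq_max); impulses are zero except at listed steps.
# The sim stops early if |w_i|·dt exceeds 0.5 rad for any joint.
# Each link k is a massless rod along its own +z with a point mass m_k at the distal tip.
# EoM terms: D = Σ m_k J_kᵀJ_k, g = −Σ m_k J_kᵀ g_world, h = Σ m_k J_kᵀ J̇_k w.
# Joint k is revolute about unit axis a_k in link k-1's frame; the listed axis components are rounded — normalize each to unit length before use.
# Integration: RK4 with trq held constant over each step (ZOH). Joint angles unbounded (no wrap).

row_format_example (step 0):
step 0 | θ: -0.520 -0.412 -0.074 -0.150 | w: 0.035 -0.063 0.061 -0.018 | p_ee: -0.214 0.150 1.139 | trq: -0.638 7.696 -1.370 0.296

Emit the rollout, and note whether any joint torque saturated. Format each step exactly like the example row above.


step 1 | θ: -0.520 -0.413 -0.073 -0.149 | w: 0.062 -0.072 -0.072 -0.156 | p_ee: -0.214 0.150 1.139 | trq: -0.628 7.651 -1.356 0.294
step 2 | θ: -0.520 -0.413 -0.072 -0.148 | w: 0.097 -0.085 -0.244 -0.381 | p_ee: -0.214 0.151 1.139 | trq: -0.620 7.609 -1.344 0.293
step 3 | θ: -0.519 -0.413 -0.071 -0.148 | w: 0.108 -0.086 -0.310 -0.463 | p_ee: -0.214 0.151 1.139 | trq: -0.613 7.567 -1.334 0.291
step 4 | θ: -0.519 -0.414 -0.070 -0.148 | w: 0.111 -0.082 -0.337 -0.494 | p_ee: -0.215 0.151 1.139 | trq: -0.606 7.527 -1.324 0.290
step 5 | θ: -0.519 -0.414 -0.070 -0.148 | w: 0.110 -0.078 -0.350 -0.506 | p_ee: -0.215 0.152 1.139 | trq: -0.600 7.490 -1.315 0.288
step 6 | θ: -0.519 -0.414 -0.070 -0.147 | w: 0.109 -0.074 -0.359 -0.512 | p_ee: -0.215 0.152 1.139 | trq: -0.595 7.454 -1.307 0.286
step 7 | θ: -0.519 -0.415 -0.069 -0.147 | w: 0.108 -0.069 -0.365 -0.515 | p_ee: -0.215 0.152 1.139 | trq: -0.589 7.421 -1.300 0.284
step 8 | θ: -0.519 -0.415 -0.069 -0.147 | w: 0.106 -0.066 -0.371 -0.518 | p_ee: -0.215 0.152 1.138 | trq: -0.584 7.390 -1.293 0.282
step 9 | θ: -0.519 -0.415 -0.068 -0.147 | w: 0.105 -0.062 -0.376 -0.520 | p_ee: -0.215 0.152 1.138 | trq: -0.580 7.360 -1.286 0.281
step 10 | θ: -0.519 -0.415 -0.068 -0.147 | w: 0.103 -0.059 -0.380 -0.522 | p_ee: -0.215 0.153 1.138 | trq: -0.575 7.333 -1.280 0.279
step 11 | θ: -0.519 -0.415 -0.068 -0.146 | w: 0.102 -0.056 -0.383 -0.523 | p_ee: -0.215 0.153 1.138 | trq: -0.571 7.307 -1.274 0.278
step 12 | θ: -0.519 -0.415 -0.068 -0.146 | w: 0.101 -0.053 -0.386 -0.524 | p_ee: -0.215 0.153 1.138 | trq: -0.567 7.282 -1.268 0.277
step 13 | θ: -0.519 -0.415 -0.067 -0.146 | w: 0.099 -0.051 -0.388 -0.524 | p_ee: -0.215 0.153 1.138 | trq: -0.563 7.259 -1.263 0.275
step 14 | θ: -0.518 -0.415 -0.067 -0.146 | w: 0.098 -0.048 -0.390 -0.525 | p_ee: -0.215 0.153 1.138 | trq: -0.560 7.238 -1.259 0.274
step 15 | θ: -0.519 -0.415 -0.067 -0.145 | w: 0.097 -0.046 -0.392 -0.525 | p_ee: -0.215 0.153 1.138 | trq: -0.557 7.217 -1.254 0.273
step 16 | θ: -0.519 -0.415 -0.067 -0.145 | w: 0.096 -0.044 -0.393 -0.526 | p_ee: -0.215 0.153 1.138 | trq: -0.554 7.198 -1.250 0.272
step 17 | θ: -0.519 -0.415 -0.066 -0.145 | w: 0.095 -0.043 -0.394 -0.526 | p_ee: -0.215 0.153 1.138 | trq: -0.551 7.180 -1.246 0.271
step 18 | θ: -0.519 -0.415 -0.066 -0.145 | w: 0.094 -0.041 -0.395 -0.526 | p_ee: -0.215 0.153 1.138 | trq: -0.548 7.163 -1.243 0.270
step 19 | θ: -0.519 -0.415 -0.066 -0.145 | w: 0.093 -0.040 -0.396 -0.527 | p_ee: -0.215 0.153 1.138 | trq: -0.546 7.147 -1.239 0.269
step 20 | θ: -0.519 -0.415 -0.066 -0.144 | w: 0.092 -0.039 -0.396 -0.527 | p_ee: -0.215 0.153 1.138 | trq: -0.544 7.132 -1.236 0.269
step 21 | θ: -0.519 -0.415 -0.065 -0.144 | w: 0.092 -0.038 -0.397 -0.527 | p_ee: -0.215 0.153 1.138 | trq: -0.542 7.118 -1.233 0.268
step 22 | θ: -0.519 -0.415 -0.065 -0.144 | w: 0.091 -0.037 -0.397 -0.527 | p_ee: -0.215 0.153 1.138 | trq: 7.868 -84.041 34.334 -5.950
step 23 | θ: -0.596 -0.385 0.182 0.004 | w: -12.054 3.764 32.992 8.440 | p_ee: -0.218 0.157 1.136 | trq: -1.313 15.681 -4.192 1.054
step 24 | θ: -0.668 -0.370 0.344 -0.055 | w: -4.976 0.896 10.533 -3.936 | p_ee: -0.222 0.169 1.131 | trq: -0.843 12.571 -2.848 0.788
step 25 | θ: -0.702 -0.366 0.410 -0.104 | w: -2.537 0.165 5.087 -3.273 | p_ee: -0.225 0.175 1.128 | trq: -0.873 11.925 -2.520 0.673
step 26 | θ: -0.720 -0.366 0.445 -0.134 | w: -1.269 -0.149 2.549 -2.099 | p_ee: -0.227 0.179 1.126 | trq: -0.881 11.444 -2.315 0.594
step 27 | θ: -0.729 -0.369 0.462 -0.152 | w: -0.589 -0.284 1.239 -1.204 | p_ee: -0.230 0.182 1.124 | trq: -0.871 11.051 -2.173 0.539
step 28 | θ: -0.733 -0.372 0.471 -0.161 | w: -0.221 -0.334 0.529 -0.606 | p_ee: -0.231 0.184 1.123 | trq: -0.852 10.719 -2.067 0.500
step 29 | θ: -0.734 -0.375 0.474 -0.165 | w: -0.023 -0.341 0.132 -0.231 | p_ee: -0.233 0.186 1.122 | trq: -0.829 10.427 -1.984 0.471
step 30 | θ: -0.734 -0.379 0.474 -0.166 | w: 0.034 -0.313 0.027 0.086 | p_ee: -0.235 0.187 1.121 | trq: -0.801 10.163 -1.917 0.448
step 31 | θ: -0.733 -0.382 0.473 -0.166 | w: 0.012 -0.267 0.091 0.361 | p_ee: -0.236 0.188 1.120 | trq: -0.773 9.919 -1.864 0.432
step 32 | θ: -0.732 -0.384 0.471 -0.166 | w: 0.005 -0.227 0.096 0.482 | p_ee: -0.237 0.189 1.120 | trq: -0.749 9.688 -1.815 0.418
step 33 | θ: -0.731 -0.387 0.469 -0.165 | w: 0.001 -0.190 0.087 0.537 | p_ee: -0.238 0.189 1.120 | trq: -0.728 9.470 -1.772 0.406
step 34 | θ: -0.730 -0.389 0.467 -0.164 | w: -0.004 -0.156 0.078 0.565 | p_ee: -0.239 0.190 1.119 | trq: -0.708 9.264 -1.732 0.395
step 35 | θ: -0.729 -0.390 0.464 -0.162 | w: -0.009 -0.124 0.072 0.581 | p_ee: -0.240 0.190 1.119 | trq: -0.691 9.069 -1.696 0.386
step 36 | θ: -0.728 -0.392 0.462 -0.161 | w: -0.015 -0.095 0.069 0.591 | p_ee: -0.240 0.190 1.119 | trq: -0.676 8.886 -1.664 0.377
step 37 | θ: -0.727 -0.393 0.459 -0.159 | w: -0.020 -0.068 0.068 0.598 | p_ee: -0.240 0.190 1.119 | trq: -0.662 8.713 -1.634 0.369
step 38 | θ: -0.726 -0.394 0.456 -0.158 | w: -0.025 -0.044 0.068 0.603 | p_ee: -0.241 0.190 1.119 | trq: -0.650 8.551 -1.606 0.362
step 39 | θ: -0.725 -0.394 0.454 -0.156 | w: -0.028 -0.022 0.067 0.607 | p_ee: -0.241 0.190 1.119 | trq: -0.639 8.398 -1.581 0.355
step 40 | θ: -0.725 -0.395 0.451 -0.155 | w: -0.031 -0.002 0.066 0.612 | p_ee: -0.241 0.189 1.119
any joint saturated: yes
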